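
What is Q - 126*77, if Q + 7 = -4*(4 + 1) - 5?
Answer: -9734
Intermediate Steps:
Q = -32 (Q = -7 + (-4*(4 + 1) - 5) = -7 + (-4*5 - 5) = -7 + (-20 - 5) = -7 - 25 = -32)
Q - 126*77 = -32 - 126*77 = -32 - 9702 = -9734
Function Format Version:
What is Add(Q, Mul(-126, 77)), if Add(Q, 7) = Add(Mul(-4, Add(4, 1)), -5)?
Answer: -9734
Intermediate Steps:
Q = -32 (Q = Add(-7, Add(Mul(-4, Add(4, 1)), -5)) = Add(-7, Add(Mul(-4, 5), -5)) = Add(-7, Add(-20, -5)) = Add(-7, -25) = -32)
Add(Q, Mul(-126, 77)) = Add(-32, Mul(-126, 77)) = Add(-32, -9702) = -9734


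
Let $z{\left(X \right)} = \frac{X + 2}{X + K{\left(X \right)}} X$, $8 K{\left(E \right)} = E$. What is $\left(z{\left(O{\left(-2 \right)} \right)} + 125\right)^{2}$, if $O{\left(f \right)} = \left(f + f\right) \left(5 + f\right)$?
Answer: $\frac{1092025}{81} \approx 13482.0$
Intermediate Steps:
$K{\left(E \right)} = \frac{E}{8}$
$O{\left(f \right)} = 2 f \left(5 + f\right)$
$z{\left(X \right)} = \frac{16}{9} + \frac{8 X}{9}$ ($z{\left(X \right)} = \frac{X + 2}{X + \frac{X}{8}} X = \frac{2 + X}{\frac{9}{8} X} X = \left(2 + X\right) \frac{8}{9 X} X = \frac{8 \left(2 + X\right)}{9 X} X = \frac{16}{9} + \frac{8 X}{9}$)
$\left(z{\left(O{\left(-2 \right)} \right)} + 125\right)^{2} = \left(\left(\frac{16}{9} + \frac{8 \cdot 2 \left(-2\right) \left(5 - 2\right)}{9}\right) + 125\right)^{2} = \left(\left(\frac{16}{9} + \frac{8 \cdot 2 \left(-2\right) 3}{9}\right) + 125\right)^{2} = \left(\left(\frac{16}{9} + \frac{8}{9} \left(-12\right)\right) + 125\right)^{2} = \left(\left(\frac{16}{9} - \frac{32}{3}\right) + 125\right)^{2} = \left(- \frac{80}{9} + 125\right)^{2} = \left(\frac{1045}{9}\right)^{2} = \frac{1092025}{81}$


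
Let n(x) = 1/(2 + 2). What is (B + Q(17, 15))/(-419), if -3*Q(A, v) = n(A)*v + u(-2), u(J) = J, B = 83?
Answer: -989/5028 ≈ -0.19670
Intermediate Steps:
n(x) = ¼ (n(x) = 1/4 = ¼)
Q(A, v) = ⅔ - v/12 (Q(A, v) = -(v/4 - 2)/3 = -(-2 + v/4)/3 = ⅔ - v/12)
(B + Q(17, 15))/(-419) = (83 + (⅔ - 1/12*15))/(-419) = -(83 + (⅔ - 5/4))/419 = -(83 - 7/12)/419 = -1/419*989/12 = -989/5028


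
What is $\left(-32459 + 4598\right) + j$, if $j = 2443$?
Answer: $-25418$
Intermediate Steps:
$\left(-32459 + 4598\right) + j = \left(-32459 + 4598\right) + 2443 = -27861 + 2443 = -25418$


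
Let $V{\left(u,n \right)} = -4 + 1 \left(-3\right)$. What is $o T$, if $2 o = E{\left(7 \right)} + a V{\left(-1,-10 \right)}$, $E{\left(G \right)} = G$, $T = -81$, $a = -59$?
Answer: $-17010$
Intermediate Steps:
$V{\left(u,n \right)} = -7$ ($V{\left(u,n \right)} = -4 - 3 = -7$)
$o = 210$ ($o = \frac{7 - -413}{2} = \frac{7 + 413}{2} = \frac{1}{2} \cdot 420 = 210$)
$o T = 210 \left(-81\right) = -17010$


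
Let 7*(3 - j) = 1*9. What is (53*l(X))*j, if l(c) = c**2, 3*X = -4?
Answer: 3392/21 ≈ 161.52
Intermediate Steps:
X = -4/3 (X = (1/3)*(-4) = -4/3 ≈ -1.3333)
j = 12/7 (j = 3 - 9/7 = 12/7 ≈ 1.7143)
(53*l(X))*j = (53*(-4/3)**2)*(12/7) = (53*(16/9))*(12/7) = (848/9)*(12/7) = 3392/21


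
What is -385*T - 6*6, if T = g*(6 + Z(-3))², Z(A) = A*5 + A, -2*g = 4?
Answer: 110844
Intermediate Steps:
g = -2 (g = -½*4 = -2)
Z(A) = 6*A (Z(A) = 5*A + A = 6*A)
T = -288 (T = -2*(6 + 6*(-3))² = -2*(6 - 18)² = -2*(-12)² = -2*144 = -288)
-385*T - 6*6 = -385*(-288) - 6*6 = 110880 - 36 = 110844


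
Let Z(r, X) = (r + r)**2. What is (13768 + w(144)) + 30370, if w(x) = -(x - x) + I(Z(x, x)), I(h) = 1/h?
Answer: 3660982273/82944 ≈ 44138.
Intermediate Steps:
Z(r, X) = 4*r**2 (Z(r, X) = (2*r)**2 = 4*r**2)
w(x) = 1/(4*x**2) (w(x) = -(x - x) + 1/(4*x**2) = -1*0 + 1/(4*x**2) = 0 + 1/(4*x**2) = 1/(4*x**2))
(13768 + w(144)) + 30370 = (13768 + (1/4)/144**2) + 30370 = (13768 + (1/4)*(1/20736)) + 30370 = (13768 + 1/82944) + 30370 = 1141972993/82944 + 30370 = 3660982273/82944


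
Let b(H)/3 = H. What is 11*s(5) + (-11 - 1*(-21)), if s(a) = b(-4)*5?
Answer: -650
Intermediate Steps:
b(H) = 3*H
s(a) = -60 (s(a) = (3*(-4))*5 = -12*5 = -60)
11*s(5) + (-11 - 1*(-21)) = 11*(-60) + (-11 - 1*(-21)) = -660 + (-11 + 21) = -660 + 10 = -650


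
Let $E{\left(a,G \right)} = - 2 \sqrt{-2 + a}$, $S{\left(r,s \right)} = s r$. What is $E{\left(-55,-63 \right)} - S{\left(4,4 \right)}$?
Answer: $-16 - 2 i \sqrt{57} \approx -16.0 - 15.1 i$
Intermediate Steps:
$S{\left(r,s \right)} = r s$
$E{\left(-55,-63 \right)} - S{\left(4,4 \right)} = - 2 \sqrt{-2 - 55} - 4 \cdot 4 = - 2 \sqrt{-57} - 16 = - 2 i \sqrt{57} - 16 = -16 - 2 i \sqrt{57}$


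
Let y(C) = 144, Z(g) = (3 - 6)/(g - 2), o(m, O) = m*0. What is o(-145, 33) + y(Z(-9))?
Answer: 144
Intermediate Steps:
o(m, O) = 0
Z(g) = -3/(-2 + g)
o(-145, 33) + y(Z(-9)) = 0 + 144 = 144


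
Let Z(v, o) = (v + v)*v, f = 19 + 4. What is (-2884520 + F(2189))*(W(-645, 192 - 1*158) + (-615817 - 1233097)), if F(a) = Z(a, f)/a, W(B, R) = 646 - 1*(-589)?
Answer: 5321577890418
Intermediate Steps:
f = 23
Z(v, o) = 2*v² (Z(v, o) = (2*v)*v = 2*v²)
W(B, R) = 1235 (W(B, R) = 646 + 589 = 1235)
F(a) = 2*a (F(a) = (2*a²)/a = 2*a)
(-2884520 + F(2189))*(W(-645, 192 - 1*158) + (-615817 - 1233097)) = (-2884520 + 2*2189)*(1235 + (-615817 - 1233097)) = (-2884520 + 4378)*(1235 - 1848914) = -2880142*(-1847679) = 5321577890418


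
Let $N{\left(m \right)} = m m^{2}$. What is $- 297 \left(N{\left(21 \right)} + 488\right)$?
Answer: $-2895453$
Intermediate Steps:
$N{\left(m \right)} = m^{3}$
$- 297 \left(N{\left(21 \right)} + 488\right) = - 297 \left(21^{3} + 488\right) = - 297 \left(9261 + 488\right) = \left(-297\right) 9749 = -2895453$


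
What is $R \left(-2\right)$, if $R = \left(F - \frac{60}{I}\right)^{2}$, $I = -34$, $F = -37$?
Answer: $- \frac{717602}{289} \approx -2483.1$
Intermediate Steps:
$R = \frac{358801}{289}$ ($R = \left(-37 - \frac{60}{-34}\right)^{2} = \left(-37 - - \frac{30}{17}\right)^{2} = \left(-37 + \frac{30}{17}\right)^{2} = \left(- \frac{599}{17}\right)^{2} = \frac{358801}{289} \approx 1241.5$)
$R \left(-2\right) = \frac{358801}{289} \left(-2\right) = - \frac{717602}{289}$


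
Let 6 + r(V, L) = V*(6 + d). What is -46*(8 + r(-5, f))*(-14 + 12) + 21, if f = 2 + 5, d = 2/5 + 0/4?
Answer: -2739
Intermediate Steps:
d = ⅖ (d = 2*(⅕) + 0*(¼) = ⅖ + 0 = ⅖ ≈ 0.40000)
f = 7
r(V, L) = -6 + 32*V/5 (r(V, L) = -6 + V*(6 + ⅖) = -6 + V*(32/5) = -6 + 32*V/5)
-46*(8 + r(-5, f))*(-14 + 12) + 21 = -46*(8 + (-6 + (32/5)*(-5)))*(-14 + 12) + 21 = -46*(8 + (-6 - 32))*(-2) + 21 = -46*(8 - 38)*(-2) + 21 = -(-1380)*(-2) + 21 = -46*60 + 21 = -2760 + 21 = -2739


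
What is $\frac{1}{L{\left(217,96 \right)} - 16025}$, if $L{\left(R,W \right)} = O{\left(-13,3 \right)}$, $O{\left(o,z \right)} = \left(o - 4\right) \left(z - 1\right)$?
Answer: $- \frac{1}{16059} \approx -6.227 \cdot 10^{-5}$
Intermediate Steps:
$O{\left(o,z \right)} = \left(-1 + z\right) \left(-4 + o\right)$ ($O{\left(o,z \right)} = \left(-4 + o\right) \left(-1 + z\right) = \left(-1 + z\right) \left(-4 + o\right)$)
$L{\left(R,W \right)} = -34$ ($L{\left(R,W \right)} = 4 - -13 - 12 - 39 = 4 + 13 - 12 - 39 = -34$)
$\frac{1}{L{\left(217,96 \right)} - 16025} = \frac{1}{-34 - 16025} = \frac{1}{-16059} = - \frac{1}{16059}$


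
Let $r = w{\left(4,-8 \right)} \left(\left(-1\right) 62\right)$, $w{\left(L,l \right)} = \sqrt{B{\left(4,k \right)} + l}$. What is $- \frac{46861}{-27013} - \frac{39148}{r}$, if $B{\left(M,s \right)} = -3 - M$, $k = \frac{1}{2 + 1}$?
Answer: $\frac{46861}{27013} - \frac{19574 i \sqrt{15}}{465} \approx 1.7348 - 163.03 i$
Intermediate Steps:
$k = \frac{1}{3} \approx 0.33333$
$w{\left(L,l \right)} = \sqrt{-7 + l}$ ($w{\left(L,l \right)} = \sqrt{\left(-3 - 4\right) + l} = \sqrt{-7 + l}$)
$r = - 62 i \sqrt{15}$ ($r = \sqrt{-7 - 8} \left(\left(-1\right) 62\right) = \sqrt{-15} \left(-62\right) = i \sqrt{15} \left(-62\right) = - 62 i \sqrt{15} \approx - 240.13 i$)
$- \frac{46861}{-27013} - \frac{39148}{r} = - \frac{46861}{-27013} - \frac{39148}{\left(-62\right) i \sqrt{15}} = \left(-46861\right) \left(- \frac{1}{27013}\right) - 39148 \frac{i \sqrt{15}}{930} = \frac{46861}{27013} - \frac{19574 i \sqrt{15}}{465}$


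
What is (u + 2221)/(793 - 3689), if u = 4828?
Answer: -7049/2896 ≈ -2.4340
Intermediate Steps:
(u + 2221)/(793 - 3689) = (4828 + 2221)/(793 - 3689) = 7049/(-2896) = 7049*(-1/2896) = -7049/2896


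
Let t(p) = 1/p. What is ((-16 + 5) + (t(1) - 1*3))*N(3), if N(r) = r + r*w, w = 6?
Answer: -273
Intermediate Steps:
N(r) = 7*r (N(r) = r + r*6 = r + 6*r = 7*r)
((-16 + 5) + (t(1) - 1*3))*N(3) = ((-16 + 5) + (1/1 - 1*3))*(7*3) = (-11 + (1 - 3))*21 = (-11 - 2)*21 = -13*21 = -273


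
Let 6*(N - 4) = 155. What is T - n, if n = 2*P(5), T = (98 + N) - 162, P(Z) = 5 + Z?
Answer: -325/6 ≈ -54.167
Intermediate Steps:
N = 179/6 (N = 4 + (1/6)*155 = 4 + 155/6 = 179/6 ≈ 29.833)
T = -205/6 (T = (98 + 179/6) - 162 = 767/6 - 162 = -205/6 ≈ -34.167)
n = 20 (n = 2*(5 + 5) = 2*10 = 20)
T - n = -205/6 - 1*20 = -205/6 - 20 = -325/6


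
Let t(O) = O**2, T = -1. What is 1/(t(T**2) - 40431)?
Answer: -1/40430 ≈ -2.4734e-5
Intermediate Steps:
1/(t(T**2) - 40431) = 1/(((-1)**2)**2 - 40431) = 1/(1**2 - 40431) = 1/(1 - 40431) = 1/(-40430) = -1/40430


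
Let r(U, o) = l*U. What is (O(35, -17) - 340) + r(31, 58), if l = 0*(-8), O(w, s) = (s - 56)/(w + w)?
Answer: -23873/70 ≈ -341.04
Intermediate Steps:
O(w, s) = (-56 + s)/(2*w) (O(w, s) = (-56 + s)/((2*w)) = (-56 + s)*(1/(2*w)) = (-56 + s)/(2*w))
l = 0
r(U, o) = 0 (r(U, o) = 0*U = 0)
(O(35, -17) - 340) + r(31, 58) = ((½)*(-56 - 17)/35 - 340) + 0 = ((½)*(1/35)*(-73) - 340) + 0 = (-73/70 - 340) + 0 = -23873/70 + 0 = -23873/70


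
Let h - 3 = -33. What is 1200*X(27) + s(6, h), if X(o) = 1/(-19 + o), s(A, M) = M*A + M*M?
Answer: 870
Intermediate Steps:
h = -30 (h = 3 - 33 = -30)
s(A, M) = M**2 + A*M (s(A, M) = A*M + M**2 = M**2 + A*M)
1200*X(27) + s(6, h) = 1200/(-19 + 27) - 30*(6 - 30) = 1200/8 - 30*(-24) = 1200*(1/8) + 720 = 150 + 720 = 870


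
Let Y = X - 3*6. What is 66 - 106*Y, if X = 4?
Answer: 1550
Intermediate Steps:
Y = -14 (Y = 4 - 3*6 = 4 - 18 = -14)
66 - 106*Y = 66 - 106*(-14) = 66 + 1484 = 1550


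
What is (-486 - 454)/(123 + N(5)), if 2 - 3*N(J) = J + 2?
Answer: -705/91 ≈ -7.7473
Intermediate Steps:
N(J) = -J/3 (N(J) = ⅔ - (J + 2)/3 = ⅔ - (2 + J)/3 = ⅔ + (-⅔ - J/3) = -J/3)
(-486 - 454)/(123 + N(5)) = (-486 - 454)/(123 - ⅓*5) = -940/(123 - 5/3) = -940/364/3 = -940*3/364 = -705/91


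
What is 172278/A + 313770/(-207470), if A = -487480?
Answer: -9434955813/5056873780 ≈ -1.8658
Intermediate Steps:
172278/A + 313770/(-207470) = 172278/(-487480) + 313770/(-207470) = 172278*(-1/487480) + 313770*(-1/207470) = -86139/243740 - 31377/20747 = -9434955813/5056873780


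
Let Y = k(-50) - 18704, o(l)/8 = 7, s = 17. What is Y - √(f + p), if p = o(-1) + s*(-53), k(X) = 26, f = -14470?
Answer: -18678 - I*√15315 ≈ -18678.0 - 123.75*I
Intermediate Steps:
o(l) = 56 (o(l) = 8*7 = 56)
p = -845 (p = 56 + 17*(-53) = 56 - 901 = -845)
Y = -18678 (Y = 26 - 18704 = -18678)
Y - √(f + p) = -18678 - √(-14470 - 845) = -18678 - √(-15315) = -18678 - I*√15315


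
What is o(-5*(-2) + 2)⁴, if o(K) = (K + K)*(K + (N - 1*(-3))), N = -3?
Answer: 6879707136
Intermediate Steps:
o(K) = 2*K² (o(K) = (K + K)*(K + (-3 - 1*(-3))) = (2*K)*(K + (-3 + 3)) = (2*K)*(K + 0) = (2*K)*K = 2*K²)
o(-5*(-2) + 2)⁴ = (2*(-5*(-2) + 2)²)⁴ = (2*(10 + 2)²)⁴ = (2*12²)⁴ = (2*144)⁴ = 288⁴ = 6879707136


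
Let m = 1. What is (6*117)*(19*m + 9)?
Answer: 19656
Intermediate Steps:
(6*117)*(19*m + 9) = (6*117)*(19*1 + 9) = 702*(19 + 9) = 702*28 = 19656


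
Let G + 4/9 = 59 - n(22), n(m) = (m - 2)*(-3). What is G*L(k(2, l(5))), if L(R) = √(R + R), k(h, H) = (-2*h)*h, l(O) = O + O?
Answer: 4268*I/9 ≈ 474.22*I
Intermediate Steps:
n(m) = 6 - 3*m (n(m) = (-2 + m)*(-3) = 6 - 3*m)
G = 1067/9 (G = -4/9 + (59 - (6 - 3*22)) = -4/9 + (59 - (6 - 66)) = -4/9 + (59 - 1*(-60)) = -4/9 + (59 + 60) = -4/9 + 119 = 1067/9 ≈ 118.56)
l(O) = 2*O
k(h, H) = -2*h²
L(R) = √2*√R (L(R) = √(2*R) = √2*√R)
G*L(k(2, l(5))) = 1067*(√2*√(-2*2²))/9 = 1067*(√2*√(-2*4))/9 = 1067*(√2*√(-8))/9 = 1067*(√2*(2*I*√2))/9 = 1067*(4*I)/9 = 4268*I/9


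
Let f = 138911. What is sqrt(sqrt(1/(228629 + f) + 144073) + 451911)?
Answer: sqrt(15261672975051900 + 183770*sqrt(4865548770833585))/183770 ≈ 672.53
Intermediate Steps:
sqrt(sqrt(1/(228629 + f) + 144073) + 451911) = sqrt(sqrt(1/(228629 + 138911) + 144073) + 451911) = sqrt(sqrt(1/367540 + 144073) + 451911) = sqrt(sqrt(52952590421/367540) + 451911) = sqrt(sqrt(4865548770833585)/183770 + 451911) = sqrt(451911 + sqrt(4865548770833585)/183770)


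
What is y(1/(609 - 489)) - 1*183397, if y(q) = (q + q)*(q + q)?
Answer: -660229199/3600 ≈ -1.8340e+5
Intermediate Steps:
y(q) = 4*q**2 (y(q) = (2*q)*(2*q) = 4*q**2)
y(1/(609 - 489)) - 1*183397 = 4*(1/(609 - 489))**2 - 1*183397 = 4*(1/120)**2 - 183397 = 4*(1/14400) - 183397 = 1/3600 - 183397 = -660229199/3600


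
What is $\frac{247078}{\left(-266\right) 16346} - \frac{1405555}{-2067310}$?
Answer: $\frac{20002203285}{32102636797} \approx 0.62307$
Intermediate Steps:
$\frac{247078}{\left(-266\right) 16346} - \frac{1405555}{-2067310} = \frac{247078}{-4348036} - - \frac{281111}{413462} = 247078 \left(- \frac{1}{4348036}\right) + \frac{281111}{413462} = - \frac{123539}{2174018} + \frac{281111}{413462} = \frac{20002203285}{32102636797}$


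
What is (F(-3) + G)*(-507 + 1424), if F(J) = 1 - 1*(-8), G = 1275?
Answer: 1177428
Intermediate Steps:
F(J) = 9 (F(J) = 1 + 8 = 9)
(F(-3) + G)*(-507 + 1424) = (9 + 1275)*(-507 + 1424) = 1284*917 = 1177428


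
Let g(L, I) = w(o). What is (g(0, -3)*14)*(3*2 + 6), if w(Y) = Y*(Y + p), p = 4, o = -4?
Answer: 0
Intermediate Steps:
w(Y) = Y*(4 + Y) (w(Y) = Y*(Y + 4) = Y*(4 + Y))
g(L, I) = 0 (g(L, I) = -4*(4 - 4) = -4*0 = 0)
(g(0, -3)*14)*(3*2 + 6) = (0*14)*(3*2 + 6) = 0*(6 + 6) = 0*12 = 0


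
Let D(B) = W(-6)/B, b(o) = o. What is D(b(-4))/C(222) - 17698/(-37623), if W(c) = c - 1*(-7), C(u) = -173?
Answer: 12284639/26035116 ≈ 0.47185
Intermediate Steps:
W(c) = 7 + c (W(c) = c + 7 = 7 + c)
D(B) = 1/B (D(B) = (7 - 6)/B = 1/B)
D(b(-4))/C(222) - 17698/(-37623) = 1/(-4*(-173)) - 17698/(-37623) = -¼*(-1/173) - 17698*(-1/37623) = 1/692 + 17698/37623 = 12284639/26035116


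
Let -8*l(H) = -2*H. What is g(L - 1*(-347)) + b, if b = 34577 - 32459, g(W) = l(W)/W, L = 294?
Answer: 8473/4 ≈ 2118.3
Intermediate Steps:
l(H) = H/4 (l(H) = -(-1)*H/4 = H/4)
g(W) = ¼ (g(W) = (W/4)/W = ¼)
b = 2118
g(L - 1*(-347)) + b = ¼ + 2118 = 8473/4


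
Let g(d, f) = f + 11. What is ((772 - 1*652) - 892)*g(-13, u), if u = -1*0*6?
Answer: -8492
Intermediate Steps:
u = 0 (u = 0*6 = 0)
g(d, f) = 11 + f
((772 - 1*652) - 892)*g(-13, u) = ((772 - 1*652) - 892)*(11 + 0) = ((772 - 652) - 892)*11 = (120 - 892)*11 = -772*11 = -8492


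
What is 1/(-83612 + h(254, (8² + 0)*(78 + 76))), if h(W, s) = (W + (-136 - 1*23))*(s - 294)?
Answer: 1/824778 ≈ 1.2124e-6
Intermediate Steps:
h(W, s) = (-294 + s)*(-159 + W) (h(W, s) = (W + (-136 - 23))*(-294 + s) = (W - 159)*(-294 + s) = (-159 + W)*(-294 + s) = (-294 + s)*(-159 + W))
1/(-83612 + h(254, (8² + 0)*(78 + 76))) = 1/(-83612 + (46746 - 294*254 - 159*(8² + 0)*(78 + 76) + 254*((8² + 0)*(78 + 76)))) = 1/(-83612 + (46746 - 74676 - 159*(64 + 0)*154 + 254*((64 + 0)*154))) = 1/(-83612 + (46746 - 74676 - 10176*154 + 254*(64*154))) = 1/(-83612 + (46746 - 74676 - 159*9856 + 254*9856)) = 1/(-83612 + (46746 - 74676 - 1567104 + 2503424)) = 1/(-83612 + 908390) = 1/824778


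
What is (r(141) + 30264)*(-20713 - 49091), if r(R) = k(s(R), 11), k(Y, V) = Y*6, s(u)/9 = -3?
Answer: -2101240008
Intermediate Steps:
s(u) = -27 (s(u) = 9*(-3) = -27)
k(Y, V) = 6*Y
r(R) = -162 (r(R) = 6*(-27) = -162)
(r(141) + 30264)*(-20713 - 49091) = (-162 + 30264)*(-20713 - 49091) = 30102*(-69804) = -2101240008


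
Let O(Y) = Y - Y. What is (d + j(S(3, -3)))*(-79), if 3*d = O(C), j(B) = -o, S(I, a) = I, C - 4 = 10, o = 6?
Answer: 474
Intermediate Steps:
C = 14 (C = 4 + 10 = 14)
O(Y) = 0
j(B) = -6 (j(B) = -1*6 = -6)
d = 0 (d = (1/3)*0 = 0)
(d + j(S(3, -3)))*(-79) = (0 - 6)*(-79) = -6*(-79) = 474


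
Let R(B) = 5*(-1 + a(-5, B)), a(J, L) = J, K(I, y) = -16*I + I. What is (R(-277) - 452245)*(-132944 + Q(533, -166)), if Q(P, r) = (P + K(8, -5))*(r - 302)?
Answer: 147544768700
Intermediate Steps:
K(I, y) = -15*I
Q(P, r) = (-302 + r)*(-120 + P) (Q(P, r) = (P - 15*8)*(r - 302) = (P - 120)*(-302 + r) = (-120 + P)*(-302 + r) = (-302 + r)*(-120 + P))
R(B) = -30 (R(B) = 5*(-1 - 5) = 5*(-6) = -30)
(R(-277) - 452245)*(-132944 + Q(533, -166)) = (-30 - 452245)*(-132944 + (36240 - 302*533 - 120*(-166) + 533*(-166))) = -452275*(-132944 + (36240 - 160966 + 19920 - 88478)) = -452275*(-132944 - 193284) = -452275*(-326228) = 147544768700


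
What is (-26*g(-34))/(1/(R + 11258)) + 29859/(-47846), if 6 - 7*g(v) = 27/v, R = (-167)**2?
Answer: -803529245901/813382 ≈ -9.8789e+5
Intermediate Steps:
R = 27889
g(v) = 6/7 - 27/(7*v)
(-26*g(-34))/(1/(R + 11258)) + 29859/(-47846) = (-78*(-9 + 2*(-34))/(7*(-34)))/(1/(27889 + 11258)) + 29859/(-47846) = (-78*(-1)*(-9 - 68)/(7*34))/(1/39147) + 29859*(-1/47846) = (-78*(-1)*(-77)/(7*34))/(1/39147) - 29859/47846 = -26*33/34*39147 - 29859/47846 = -429/17*39147 - 29859/47846 = -16794063/17 - 29859/47846 = -803529245901/813382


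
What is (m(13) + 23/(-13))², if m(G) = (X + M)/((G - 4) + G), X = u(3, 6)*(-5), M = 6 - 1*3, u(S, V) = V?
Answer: 734449/81796 ≈ 8.9790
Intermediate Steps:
M = 3 (M = 6 - 3 = 3)
X = -30 (X = 6*(-5) = -30)
m(G) = -27/(-4 + 2*G) (m(G) = (-30 + 3)/((G - 4) + G) = -27/((-4 + G) + G) = -27/(-4 + 2*G))
(m(13) + 23/(-13))² = (-27/(-4 + 2*13) + 23/(-13))² = (-27/(-4 + 26) + 23*(-1/13))² = (-27/22 - 23/13)² = (-857/286)² = 734449/81796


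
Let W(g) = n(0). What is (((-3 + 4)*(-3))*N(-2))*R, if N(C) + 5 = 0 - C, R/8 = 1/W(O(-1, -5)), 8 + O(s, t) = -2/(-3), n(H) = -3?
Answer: -24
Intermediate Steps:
O(s, t) = -22/3 (O(s, t) = -8 - 2/(-3) = -8 - 2*(-1/3) = -8 + 2/3 = -22/3)
W(g) = -3
R = -8/3 (R = 8/(-3) = 8*(-1/3) = -8/3 ≈ -2.6667)
N(C) = -5 - C (N(C) = -5 + (0 - C) = -5 - C)
(((-3 + 4)*(-3))*N(-2))*R = (((-3 + 4)*(-3))*(-5 - 1*(-2)))*(-8/3) = ((1*(-3))*(-5 + 2))*(-8/3) = -3*(-3)*(-8/3) = 9*(-8/3) = -24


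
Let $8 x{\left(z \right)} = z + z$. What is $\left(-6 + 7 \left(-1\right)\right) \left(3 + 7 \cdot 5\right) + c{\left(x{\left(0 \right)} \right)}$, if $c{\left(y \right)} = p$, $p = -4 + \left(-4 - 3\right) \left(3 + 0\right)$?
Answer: $-519$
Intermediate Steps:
$p = -25$ ($p = -4 - 21 = -25$)
$x{\left(z \right)} = \frac{z}{4}$ ($x{\left(z \right)} = \frac{z + z}{8} = \frac{2 z}{8} = \frac{z}{4}$)
$c{\left(y \right)} = -25$
$\left(-6 + 7 \left(-1\right)\right) \left(3 + 7 \cdot 5\right) + c{\left(x{\left(0 \right)} \right)} = \left(-6 + 7 \left(-1\right)\right) \left(3 + 7 \cdot 5\right) - 25 = \left(-6 - 7\right) \left(3 + 35\right) - 25 = \left(-13\right) 38 - 25 = -494 - 25 = -519$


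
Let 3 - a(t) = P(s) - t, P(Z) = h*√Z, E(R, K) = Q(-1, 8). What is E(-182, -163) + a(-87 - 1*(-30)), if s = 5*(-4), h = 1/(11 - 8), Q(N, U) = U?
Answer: -46 - 2*I*√5/3 ≈ -46.0 - 1.4907*I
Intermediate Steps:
E(R, K) = 8
h = ⅓ (h = 1/3 = ⅓ ≈ 0.33333)
s = -20
P(Z) = √Z/3
a(t) = 3 + t - 2*I*√5/3 (a(t) = 3 - (√(-20)/3 - t) = 3 - ((2*I*√5)/3 - t) = 3 - (2*I*√5/3 - t) = 3 - (-t + 2*I*√5/3) = 3 + (t - 2*I*√5/3) = 3 + t - 2*I*√5/3)
E(-182, -163) + a(-87 - 1*(-30)) = 8 + (3 + (-87 - 1*(-30)) - 2*I*√5/3) = 8 + (3 + (-87 + 30) - 2*I*√5/3) = 8 + (3 - 57 - 2*I*√5/3) = 8 + (-54 - 2*I*√5/3) = -46 - 2*I*√5/3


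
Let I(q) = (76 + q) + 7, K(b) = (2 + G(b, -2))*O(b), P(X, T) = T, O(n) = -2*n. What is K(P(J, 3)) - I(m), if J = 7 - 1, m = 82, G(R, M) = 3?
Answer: -195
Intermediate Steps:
J = 6
K(b) = -10*b (K(b) = (2 + 3)*(-2*b) = 5*(-2*b) = -10*b)
I(q) = 83 + q
K(P(J, 3)) - I(m) = -10*3 - (83 + 82) = -30 - 1*165 = -30 - 165 = -195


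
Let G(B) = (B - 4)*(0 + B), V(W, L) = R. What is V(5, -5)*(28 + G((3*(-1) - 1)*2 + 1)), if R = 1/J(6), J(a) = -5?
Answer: -21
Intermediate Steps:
R = -1/5 (R = 1/(-5) = -1/5 ≈ -0.20000)
V(W, L) = -1/5
G(B) = B*(-4 + B) (G(B) = (-4 + B)*B = B*(-4 + B))
V(5, -5)*(28 + G((3*(-1) - 1)*2 + 1)) = -(28 + ((3*(-1) - 1)*2 + 1)*(-4 + ((3*(-1) - 1)*2 + 1)))/5 = -(28 + ((-3 - 1)*2 + 1)*(-4 + ((-3 - 1)*2 + 1)))/5 = -(28 + (-4*2 + 1)*(-4 + (-4*2 + 1)))/5 = -(28 + (-8 + 1)*(-4 + (-8 + 1)))/5 = -(28 - 7*(-4 - 7))/5 = -(28 - 7*(-11))/5 = -(28 + 77)/5 = -1/5*105 = -21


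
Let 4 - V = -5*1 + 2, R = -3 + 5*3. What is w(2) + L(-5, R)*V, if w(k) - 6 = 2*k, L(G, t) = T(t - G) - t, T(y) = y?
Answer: 45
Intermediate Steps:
R = 12 (R = -3 + 15 = 12)
L(G, t) = -G (L(G, t) = (t - G) - t = -G)
V = 7 (V = 4 - (-5*1 + 2) = 4 - (-5 + 2) = 4 - 1*(-3) = 4 + 3 = 7)
w(k) = 6 + 2*k
w(2) + L(-5, R)*V = (6 + 2*2) - 1*(-5)*7 = (6 + 4) + 5*7 = 10 + 35 = 45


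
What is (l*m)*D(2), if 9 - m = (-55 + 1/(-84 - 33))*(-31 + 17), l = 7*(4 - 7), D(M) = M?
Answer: 1246714/39 ≈ 31967.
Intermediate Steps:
l = -21 (l = 7*(-3) = -21)
m = -89051/117 (m = 9 - (-55 + 1/(-84 - 33))*(-31 + 17) = 9 - (-55 + 1/(-117))*(-14) = 9 - (-55 - 1/117)*(-14) = 9 - (-6436)*(-14)/117 = 9 - 1*90104/117 = 9 - 90104/117 = -89051/117 ≈ -761.12)
(l*m)*D(2) = -21*(-89051/117)*2 = (623357/39)*2 = 1246714/39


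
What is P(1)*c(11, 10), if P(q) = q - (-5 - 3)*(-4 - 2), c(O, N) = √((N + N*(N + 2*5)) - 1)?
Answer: -47*√209 ≈ -679.47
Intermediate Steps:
c(O, N) = √(-1 + N + N*(10 + N)) (c(O, N) = √((N + N*(N + 10)) - 1) = √((N + N*(10 + N)) - 1) = √(-1 + N + N*(10 + N)))
P(q) = -48 + q (P(q) = q - (-8)*(-6) = q - 1*48 = q - 48 = -48 + q)
P(1)*c(11, 10) = (-48 + 1)*√(-1 + 10² + 11*10) = -47*√(-1 + 100 + 110) = -47*√209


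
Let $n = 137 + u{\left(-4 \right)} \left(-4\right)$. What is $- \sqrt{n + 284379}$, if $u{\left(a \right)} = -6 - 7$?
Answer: $- 2 \sqrt{71142} \approx -533.45$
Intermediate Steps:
$u{\left(a \right)} = -13$
$n = 189$ ($n = 137 - -52 = 137 + 52 = 189$)
$- \sqrt{n + 284379} = - \sqrt{189 + 284379} = - \sqrt{284568} = - 2 \sqrt{71142}$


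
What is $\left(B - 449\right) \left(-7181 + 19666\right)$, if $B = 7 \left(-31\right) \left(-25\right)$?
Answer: $62125360$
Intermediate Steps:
$B = 5425$ ($B = \left(-217\right) \left(-25\right) = 5425$)
$\left(B - 449\right) \left(-7181 + 19666\right) = \left(5425 - 449\right) \left(-7181 + 19666\right) = 4976 \cdot 12485 = 62125360$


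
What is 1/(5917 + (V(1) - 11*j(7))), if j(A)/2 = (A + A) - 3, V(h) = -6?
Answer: 1/5669 ≈ 0.00017640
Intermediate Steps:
j(A) = -6 + 4*A (j(A) = 2*((A + A) - 3) = 2*(2*A - 3) = 2*(-3 + 2*A) = -6 + 4*A)
1/(5917 + (V(1) - 11*j(7))) = 1/(5917 + (-6 - 11*(-6 + 4*7))) = 1/(5917 + (-6 - 11*(-6 + 28))) = 1/(5917 + (-6 - 11*22)) = 1/(5917 + (-6 - 242)) = 1/(5917 - 248) = 1/5669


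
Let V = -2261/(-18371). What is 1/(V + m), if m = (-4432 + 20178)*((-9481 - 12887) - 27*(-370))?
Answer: -18371/3580581161287 ≈ -5.1307e-9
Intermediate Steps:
V = 2261/18371 (V = -2261*(-1/18371) = 2261/18371 ≈ 0.12307)
m = -194903988 (m = 15746*(-22368 + 9990) = 15746*(-12378) = -194903988)
1/(V + m) = 1/(2261/18371 - 194903988) = 1/(-3580581161287/18371) = -18371/3580581161287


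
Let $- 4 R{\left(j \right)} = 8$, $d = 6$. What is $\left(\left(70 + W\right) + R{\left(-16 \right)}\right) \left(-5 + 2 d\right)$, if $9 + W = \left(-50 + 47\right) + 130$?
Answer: $1302$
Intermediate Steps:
$W = 118$ ($W = -9 + \left(\left(-50 + 47\right) + 130\right) = -9 + \left(-3 + 130\right) = -9 + 127 = 118$)
$R{\left(j \right)} = -2$ ($R{\left(j \right)} = \left(- \frac{1}{4}\right) 8 = -2$)
$\left(\left(70 + W\right) + R{\left(-16 \right)}\right) \left(-5 + 2 d\right) = \left(\left(70 + 118\right) - 2\right) \left(-5 + 2 \cdot 6\right) = \left(188 - 2\right) \left(-5 + 12\right) = 186 \cdot 7 = 1302$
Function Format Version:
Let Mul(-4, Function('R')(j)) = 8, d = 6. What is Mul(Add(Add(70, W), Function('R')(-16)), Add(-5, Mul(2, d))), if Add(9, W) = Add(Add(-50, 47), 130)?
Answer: 1302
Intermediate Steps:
W = 118 (W = Add(-9, Add(Add(-50, 47), 130)) = Add(-9, Add(-3, 130)) = Add(-9, 127) = 118)
Function('R')(j) = -2 (Function('R')(j) = Mul(Rational(-1, 4), 8) = -2)
Mul(Add(Add(70, W), Function('R')(-16)), Add(-5, Mul(2, d))) = Mul(Add(Add(70, 118), -2), Add(-5, Mul(2, 6))) = Mul(Add(188, -2), Add(-5, 12)) = Mul(186, 7) = 1302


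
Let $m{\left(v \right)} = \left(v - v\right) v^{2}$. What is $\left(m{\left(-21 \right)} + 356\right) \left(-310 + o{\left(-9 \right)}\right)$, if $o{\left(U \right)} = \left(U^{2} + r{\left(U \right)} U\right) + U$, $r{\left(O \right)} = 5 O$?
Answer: $59452$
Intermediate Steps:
$o{\left(U \right)} = U + 6 U^{2}$ ($o{\left(U \right)} = \left(U^{2} + 5 U U\right) + U = \left(U^{2} + 5 U^{2}\right) + U = 6 U^{2} + U = U + 6 U^{2}$)
$m{\left(v \right)} = 0$ ($m{\left(v \right)} = 0 v^{2} = 0$)
$\left(m{\left(-21 \right)} + 356\right) \left(-310 + o{\left(-9 \right)}\right) = \left(0 + 356\right) \left(-310 - 9 \left(1 + 6 \left(-9\right)\right)\right) = 356 \left(-310 - 9 \left(1 - 54\right)\right) = 356 \left(-310 - -477\right) = 356 \left(-310 + 477\right) = 356 \cdot 167 = 59452$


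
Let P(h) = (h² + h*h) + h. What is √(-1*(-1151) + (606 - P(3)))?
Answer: 2*√434 ≈ 41.665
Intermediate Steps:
P(h) = h + 2*h² (P(h) = (h² + h²) + h = 2*h² + h = h + 2*h²)
√(-1*(-1151) + (606 - P(3))) = √(-1*(-1151) + (606 - 3*(1 + 2*3))) = √(1151 + (606 - 3*(1 + 6))) = √(1151 + (606 - 3*7)) = √(1151 + (606 - 1*21)) = √(1151 + (606 - 21)) = √(1151 + 585) = √1736 = 2*√434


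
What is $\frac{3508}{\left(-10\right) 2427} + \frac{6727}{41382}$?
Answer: $\frac{3016039}{167390190} \approx 0.018018$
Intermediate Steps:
$\frac{3508}{\left(-10\right) 2427} + \frac{6727}{41382} = \frac{3508}{-24270} + 6727 \cdot \frac{1}{41382} = 3508 \left(- \frac{1}{24270}\right) + \frac{6727}{41382} = - \frac{1754}{12135} + \frac{6727}{41382} = \frac{3016039}{167390190}$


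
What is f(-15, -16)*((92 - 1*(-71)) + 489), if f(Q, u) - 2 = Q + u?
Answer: -18908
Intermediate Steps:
f(Q, u) = 2 + Q + u (f(Q, u) = 2 + (Q + u) = 2 + Q + u)
f(-15, -16)*((92 - 1*(-71)) + 489) = (2 - 15 - 16)*((92 - 1*(-71)) + 489) = -29*((92 + 71) + 489) = -29*(163 + 489) = -29*652 = -18908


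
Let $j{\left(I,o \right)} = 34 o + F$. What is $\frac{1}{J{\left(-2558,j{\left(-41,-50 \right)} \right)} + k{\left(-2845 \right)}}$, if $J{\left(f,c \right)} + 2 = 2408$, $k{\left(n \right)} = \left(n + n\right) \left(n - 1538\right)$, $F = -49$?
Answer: $\frac{1}{24941676} \approx 4.0094 \cdot 10^{-8}$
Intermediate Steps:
$k{\left(n \right)} = 2 n \left(-1538 + n\right)$
$j{\left(I,o \right)} = -49 + 34 o$ ($j{\left(I,o \right)} = 34 o - 49 = -49 + 34 o$)
$J{\left(f,c \right)} = 2406$ ($J{\left(f,c \right)} = -2 + 2408 = 2406$)
$\frac{1}{J{\left(-2558,j{\left(-41,-50 \right)} \right)} + k{\left(-2845 \right)}} = \frac{1}{2406 + 2 \left(-2845\right) \left(-1538 - 2845\right)} = \frac{1}{2406 + 2 \left(-2845\right) \left(-4383\right)} = \frac{1}{2406 + 24939270} = \frac{1}{24941676}$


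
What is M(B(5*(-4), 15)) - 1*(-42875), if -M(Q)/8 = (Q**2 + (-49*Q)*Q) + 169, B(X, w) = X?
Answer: 195123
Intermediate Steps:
M(Q) = -1352 + 384*Q**2 (M(Q) = -8*((Q**2 + (-49*Q)*Q) + 169) = -8*((Q**2 - 49*Q**2) + 169) = -8*(-48*Q**2 + 169) = -8*(169 - 48*Q**2) = -1352 + 384*Q**2)
M(B(5*(-4), 15)) - 1*(-42875) = (-1352 + 384*(5*(-4))**2) - 1*(-42875) = (-1352 + 384*(-20)**2) + 42875 = (-1352 + 384*400) + 42875 = (-1352 + 153600) + 42875 = 152248 + 42875 = 195123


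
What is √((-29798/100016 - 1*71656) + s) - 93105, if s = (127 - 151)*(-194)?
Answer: -93105 + I*√18962692322/532 ≈ -93105.0 + 258.84*I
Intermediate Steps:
s = 4656 (s = -24*(-194) = 4656)
√((-29798/100016 - 1*71656) + s) - 93105 = √((-29798/100016 - 1*71656) + 4656) - 93105 = √((-29798*1/100016 - 71656) + 4656) - 93105 = √((-317/1064 - 71656) + 4656) - 93105 = √(-76242301/1064 + 4656) - 93105 = √(-71288317/1064) - 93105 = I*√18962692322/532 - 93105 = -93105 + I*√18962692322/532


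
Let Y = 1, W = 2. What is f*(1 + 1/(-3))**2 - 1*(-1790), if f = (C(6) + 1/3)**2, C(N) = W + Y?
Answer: 145390/81 ≈ 1794.9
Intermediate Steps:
C(N) = 3 (C(N) = 2 + 1 = 3)
f = 100/9 (f = (3 + 1/3)**2 = (10/3)**2 = 100/9 ≈ 11.111)
f*(1 + 1/(-3))**2 - 1*(-1790) = 100*(1 + 1/(-3))**2/9 - 1*(-1790) = 100*(1 - 1/3)**2/9 + 1790 = 100*(2/3)**2/9 + 1790 = (100/9)*(4/9) + 1790 = 400/81 + 1790 = 145390/81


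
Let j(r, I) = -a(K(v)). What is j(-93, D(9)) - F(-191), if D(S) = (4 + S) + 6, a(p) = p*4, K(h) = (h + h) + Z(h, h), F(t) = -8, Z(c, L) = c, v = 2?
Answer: -16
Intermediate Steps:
K(h) = 3*h (K(h) = (h + h) + h = 2*h + h = 3*h)
a(p) = 4*p
D(S) = 10 + S
j(r, I) = -24 (j(r, I) = -4*3*2 = -4*6 = -1*24 = -24)
j(-93, D(9)) - F(-191) = -24 - 1*(-8) = -24 + 8 = -16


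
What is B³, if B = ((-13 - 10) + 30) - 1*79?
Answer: -373248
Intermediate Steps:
B = -72 (B = (-23 + 30) - 79 = 7 - 79 = -72)
B³ = (-72)³ = -373248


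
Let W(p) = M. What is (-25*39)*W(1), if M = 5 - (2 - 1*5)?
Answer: -7800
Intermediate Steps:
M = 8 (M = 5 - (2 - 5) = 5 - 1*(-3) = 5 + 3 = 8)
W(p) = 8
(-25*39)*W(1) = -25*39*8 = -975*8 = -7800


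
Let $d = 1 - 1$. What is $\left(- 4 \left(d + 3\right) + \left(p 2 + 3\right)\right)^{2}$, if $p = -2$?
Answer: $169$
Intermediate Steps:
$d = 0$
$\left(- 4 \left(d + 3\right) + \left(p 2 + 3\right)\right)^{2} = \left(- 4 \left(0 + 3\right) + \left(\left(-2\right) 2 + 3\right)\right)^{2} = \left(\left(-4\right) 3 + \left(-4 + 3\right)\right)^{2} = \left(-12 - 1\right)^{2} = \left(-13\right)^{2} = 169$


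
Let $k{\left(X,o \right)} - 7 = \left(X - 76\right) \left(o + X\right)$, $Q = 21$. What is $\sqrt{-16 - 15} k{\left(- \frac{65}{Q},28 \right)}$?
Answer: $- \frac{865616 i \sqrt{31}}{441} \approx - 10929.0 i$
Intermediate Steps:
$k{\left(X,o \right)} = 7 + \left(-76 + X\right) \left(X + o\right)$ ($k{\left(X,o \right)} = 7 + \left(X - 76\right) \left(o + X\right) = 7 + \left(-76 + X\right) \left(X + o\right)$)
$\sqrt{-16 - 15} k{\left(- \frac{65}{Q},28 \right)} = \sqrt{-16 - 15} \left(7 + \left(- \frac{65}{21}\right)^{2} - 76 \left(- \frac{65}{21}\right) - 2128 + - \frac{65}{21} \cdot 28\right) = \sqrt{-31} \left(7 + \left(\left(-65\right) \frac{1}{21}\right)^{2} - 76 \left(\left(-65\right) \frac{1}{21}\right) - 2128 + \left(-65\right) \frac{1}{21} \cdot 28\right) = i \sqrt{31} \left(7 + \left(- \frac{65}{21}\right)^{2} - - \frac{4940}{21} - 2128 - \frac{260}{3}\right) = i \sqrt{31} \left(7 + \frac{4225}{441} + \frac{4940}{21} - 2128 - \frac{260}{3}\right) = i \sqrt{31} \left(- \frac{865616}{441}\right) = - \frac{865616 i \sqrt{31}}{441}$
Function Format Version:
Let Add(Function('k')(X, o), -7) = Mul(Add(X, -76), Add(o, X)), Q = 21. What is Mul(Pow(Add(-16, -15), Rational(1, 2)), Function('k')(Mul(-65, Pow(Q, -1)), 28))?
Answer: Mul(Rational(-865616, 441), I, Pow(31, Rational(1, 2))) ≈ Mul(-10929., I)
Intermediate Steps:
Function('k')(X, o) = Add(7, Mul(Add(-76, X), Add(X, o))) (Function('k')(X, o) = Add(7, Mul(Add(X, -76), Add(o, X))) = Add(7, Mul(Add(-76, X), Add(X, o))))
Mul(Pow(Add(-16, -15), Rational(1, 2)), Function('k')(Mul(-65, Pow(Q, -1)), 28)) = Mul(Pow(Add(-16, -15), Rational(1, 2)), Add(7, Pow(Mul(-65, Pow(21, -1)), 2), Mul(-76, Mul(-65, Pow(21, -1))), Mul(-76, 28), Mul(Mul(-65, Pow(21, -1)), 28))) = Mul(Pow(-31, Rational(1, 2)), Add(7, Pow(Mul(-65, Rational(1, 21)), 2), Mul(-76, Mul(-65, Rational(1, 21))), -2128, Mul(Mul(-65, Rational(1, 21)), 28))) = Mul(Mul(I, Pow(31, Rational(1, 2))), Add(7, Pow(Rational(-65, 21), 2), Mul(-76, Rational(-65, 21)), -2128, Mul(Rational(-65, 21), 28))) = Mul(Mul(I, Pow(31, Rational(1, 2))), Add(7, Rational(4225, 441), Rational(4940, 21), -2128, Rational(-260, 3))) = Mul(Mul(I, Pow(31, Rational(1, 2))), Rational(-865616, 441)) = Mul(Rational(-865616, 441), I, Pow(31, Rational(1, 2)))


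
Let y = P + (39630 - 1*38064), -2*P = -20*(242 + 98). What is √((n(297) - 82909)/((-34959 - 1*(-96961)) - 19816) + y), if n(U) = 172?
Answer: √981588249406/14062 ≈ 70.456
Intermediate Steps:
P = 3400 (P = -(-10)*(242 + 98) = -(-10)*340 = -½*(-6800) = 3400)
y = 4966 (y = 3400 + (39630 - 1*38064) = 3400 + (39630 - 38064) = 3400 + 1566 = 4966)
√((n(297) - 82909)/((-34959 - 1*(-96961)) - 19816) + y) = √((172 - 82909)/((-34959 - 1*(-96961)) - 19816) + 4966) = √(-82737/((-34959 + 96961) - 19816) + 4966) = √(-82737/(62002 - 19816) + 4966) = √(-82737/42186 + 4966) = √(-82737*1/42186 + 4966) = √(-27579/14062 + 4966) = √(69804313/14062) = √981588249406/14062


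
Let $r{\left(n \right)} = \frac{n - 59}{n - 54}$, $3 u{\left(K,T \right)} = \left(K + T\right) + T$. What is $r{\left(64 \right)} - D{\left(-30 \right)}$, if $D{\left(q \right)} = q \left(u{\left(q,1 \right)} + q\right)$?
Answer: $- \frac{2359}{2} \approx -1179.5$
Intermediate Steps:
$u{\left(K,T \right)} = \frac{K}{3} + \frac{2 T}{3}$ ($u{\left(K,T \right)} = \frac{\left(K + T\right) + T}{3} = \frac{K + 2 T}{3} = \frac{K}{3} + \frac{2 T}{3}$)
$D{\left(q \right)} = q \left(\frac{2}{3} + \frac{4 q}{3}\right)$ ($D{\left(q \right)} = q \left(\left(\frac{q}{3} + \frac{2}{3} \cdot 1\right) + q\right) = q \left(\left(\frac{q}{3} + \frac{2}{3}\right) + q\right) = q \left(\left(\frac{2}{3} + \frac{q}{3}\right) + q\right) = q \left(\frac{2}{3} + \frac{4 q}{3}\right)$)
$r{\left(n \right)} = \frac{-59 + n}{-54 + n}$
$r{\left(64 \right)} - D{\left(-30 \right)} = \frac{-59 + 64}{-54 + 64} - \frac{2}{3} \left(-30\right) \left(1 + 2 \left(-30\right)\right) = \frac{1}{10} \cdot 5 - \frac{2}{3} \left(-30\right) \left(1 - 60\right) = \frac{1}{10} \cdot 5 - \frac{2}{3} \left(-30\right) \left(-59\right) = \frac{1}{2} - 1180 = - \frac{2359}{2}$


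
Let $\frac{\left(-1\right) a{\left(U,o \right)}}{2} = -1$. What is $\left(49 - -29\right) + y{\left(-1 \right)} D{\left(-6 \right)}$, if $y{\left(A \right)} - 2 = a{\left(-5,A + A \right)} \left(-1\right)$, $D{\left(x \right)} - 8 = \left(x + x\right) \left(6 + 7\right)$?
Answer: $78$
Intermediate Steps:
$a{\left(U,o \right)} = 2$ ($a{\left(U,o \right)} = \left(-2\right) \left(-1\right) = 2$)
$D{\left(x \right)} = 8 + 26 x$ ($D{\left(x \right)} = 8 + \left(x + x\right) \left(6 + 7\right) = 8 + 2 x 13 = 8 + 26 x$)
$y{\left(A \right)} = 0$ ($y{\left(A \right)} = 2 + 2 \left(-1\right) = 2 - 2 = 0$)
$\left(49 - -29\right) + y{\left(-1 \right)} D{\left(-6 \right)} = \left(49 - -29\right) + 0 \left(8 + 26 \left(-6\right)\right) = \left(49 + 29\right) + 0 \left(8 - 156\right) = 78 + 0 \left(-148\right) = 78 + 0 = 78$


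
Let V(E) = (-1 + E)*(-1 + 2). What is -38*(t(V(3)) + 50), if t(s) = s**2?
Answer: -2052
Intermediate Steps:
V(E) = -1 + E (V(E) = (-1 + E)*1 = -1 + E)
-38*(t(V(3)) + 50) = -38*((-1 + 3)**2 + 50) = -38*(2**2 + 50) = -38*(4 + 50) = -38*54 = -2052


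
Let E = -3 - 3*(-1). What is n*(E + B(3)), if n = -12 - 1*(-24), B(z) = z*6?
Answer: 216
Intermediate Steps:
B(z) = 6*z
n = 12 (n = -12 + 24 = 12)
E = 0 (E = -3 + 3 = 0)
n*(E + B(3)) = 12*(0 + 6*3) = 12*(0 + 18) = 12*18 = 216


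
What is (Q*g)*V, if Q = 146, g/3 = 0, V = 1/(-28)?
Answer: 0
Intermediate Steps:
V = -1/28 ≈ -0.035714
g = 0 (g = 3*0 = 0)
(Q*g)*V = (146*0)*(-1/28) = 0*(-1/28) = 0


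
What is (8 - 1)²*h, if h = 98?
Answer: 4802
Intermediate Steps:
(8 - 1)²*h = (8 - 1)²*98 = 7²*98 = 49*98 = 4802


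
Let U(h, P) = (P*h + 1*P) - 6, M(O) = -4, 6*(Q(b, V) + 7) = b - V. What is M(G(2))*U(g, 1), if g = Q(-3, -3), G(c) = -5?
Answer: 48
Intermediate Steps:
Q(b, V) = -7 - V/6 + b/6 (Q(b, V) = -7 + (b - V)/6 = -7 + (-V/6 + b/6) = -7 - V/6 + b/6)
g = -7 (g = -7 - ⅙*(-3) + (⅙)*(-3) = -7 + ½ - ½ = -7)
U(h, P) = -6 + P + P*h (U(h, P) = (P*h + P) - 6 = (P + P*h) - 6 = -6 + P + P*h)
M(G(2))*U(g, 1) = -4*(-6 + 1 + 1*(-7)) = -4*(-6 + 1 - 7) = -4*(-12) = 48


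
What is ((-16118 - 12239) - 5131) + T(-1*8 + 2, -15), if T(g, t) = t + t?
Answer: -33518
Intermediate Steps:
T(g, t) = 2*t
((-16118 - 12239) - 5131) + T(-1*8 + 2, -15) = ((-16118 - 12239) - 5131) + 2*(-15) = (-28357 - 5131) - 30 = -33488 - 30 = -33518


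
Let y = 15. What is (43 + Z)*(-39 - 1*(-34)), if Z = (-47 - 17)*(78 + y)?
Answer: 29545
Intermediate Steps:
Z = -5952 (Z = (-47 - 17)*(78 + 15) = -64*93 = -5952)
(43 + Z)*(-39 - 1*(-34)) = (43 - 5952)*(-39 - 1*(-34)) = -5909*(-39 + 34) = -5909*(-5) = 29545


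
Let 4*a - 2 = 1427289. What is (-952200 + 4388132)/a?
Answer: 13743728/1427291 ≈ 9.6292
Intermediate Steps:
a = 1427291/4 (a = ½ + (¼)*1427289 = ½ + 1427289/4 = 1427291/4 ≈ 3.5682e+5)
(-952200 + 4388132)/a = (-952200 + 4388132)/(1427291/4) = 3435932*(4/1427291) = 13743728/1427291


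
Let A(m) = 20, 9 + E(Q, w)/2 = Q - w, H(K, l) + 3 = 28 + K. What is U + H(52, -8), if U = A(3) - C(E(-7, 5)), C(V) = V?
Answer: 139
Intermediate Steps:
H(K, l) = 25 + K (H(K, l) = -3 + (28 + K) = 25 + K)
E(Q, w) = -18 - 2*w + 2*Q (E(Q, w) = -18 + 2*(Q - w) = -18 + (-2*w + 2*Q) = -18 - 2*w + 2*Q)
U = 62 (U = 20 - (-18 - 2*5 + 2*(-7)) = 20 - (-18 - 10 - 14) = 20 - 1*(-42) = 20 + 42 = 62)
U + H(52, -8) = 62 + (25 + 52) = 62 + 77 = 139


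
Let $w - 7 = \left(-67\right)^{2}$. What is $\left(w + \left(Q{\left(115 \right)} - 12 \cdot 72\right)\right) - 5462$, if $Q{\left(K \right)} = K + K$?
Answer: $-1600$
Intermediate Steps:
$Q{\left(K \right)} = 2 K$
$w = 4496$ ($w = 7 + \left(-67\right)^{2} = 7 + 4489 = 4496$)
$\left(w + \left(Q{\left(115 \right)} - 12 \cdot 72\right)\right) - 5462 = \left(4496 + \left(2 \cdot 115 - 12 \cdot 72\right)\right) - 5462 = \left(4496 + \left(230 - 864\right)\right) - 5462 = \left(4496 - 634\right) - 5462 = 3862 - 5462 = -1600$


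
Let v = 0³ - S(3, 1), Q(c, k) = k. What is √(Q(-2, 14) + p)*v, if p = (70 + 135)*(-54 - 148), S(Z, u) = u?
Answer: -2*I*√10349 ≈ -203.46*I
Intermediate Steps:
p = -41410 (p = 205*(-202) = -41410)
v = -1 (v = 0³ - 1*1 = 0 - 1 = -1)
√(Q(-2, 14) + p)*v = √(14 - 41410)*(-1) = √(-41396)*(-1) = (2*I*√10349)*(-1) = -2*I*√10349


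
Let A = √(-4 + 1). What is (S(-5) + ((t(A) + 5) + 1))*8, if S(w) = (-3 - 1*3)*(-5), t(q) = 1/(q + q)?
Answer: 288 - 4*I*√3/3 ≈ 288.0 - 2.3094*I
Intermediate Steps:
A = I*√3 (A = √(-3) = I*√3 ≈ 1.732*I)
t(q) = 1/(2*q)
S(w) = 30 (S(w) = (-3 - 3)*(-5) = -6*(-5) = 30)
(S(-5) + ((t(A) + 5) + 1))*8 = (30 + ((1/(2*((I*√3))) + 5) + 1))*8 = (30 + (((-I*√3/3)/2 + 5) + 1))*8 = (30 + ((-I*√3/6 + 5) + 1))*8 = (30 + ((5 - I*√3/6) + 1))*8 = (30 + (6 - I*√3/6))*8 = (36 - I*√3/6)*8 = 288 - 4*I*√3/3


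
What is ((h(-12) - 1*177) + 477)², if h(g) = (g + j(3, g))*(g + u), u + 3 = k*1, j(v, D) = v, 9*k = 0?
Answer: 189225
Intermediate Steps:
k = 0 (k = (⅑)*0 = 0)
u = -3 (u = -3 + 0*1 = -3 + 0 = -3)
h(g) = (-3 + g)*(3 + g) (h(g) = (g + 3)*(g - 3) = (3 + g)*(-3 + g) = (-3 + g)*(3 + g))
((h(-12) - 1*177) + 477)² = (((-9 + (-12)²) - 1*177) + 477)² = (((-9 + 144) - 177) + 477)² = ((135 - 177) + 477)² = (-42 + 477)² = 435² = 189225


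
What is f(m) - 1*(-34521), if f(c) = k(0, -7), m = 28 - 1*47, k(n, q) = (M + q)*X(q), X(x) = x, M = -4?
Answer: 34598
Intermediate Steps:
k(n, q) = q*(-4 + q) (k(n, q) = (-4 + q)*q = q*(-4 + q))
m = -19 (m = 28 - 47 = -19)
f(c) = 77 (f(c) = -7*(-4 - 7) = -7*(-11) = 77)
f(m) - 1*(-34521) = 77 - 1*(-34521) = 77 + 34521 = 34598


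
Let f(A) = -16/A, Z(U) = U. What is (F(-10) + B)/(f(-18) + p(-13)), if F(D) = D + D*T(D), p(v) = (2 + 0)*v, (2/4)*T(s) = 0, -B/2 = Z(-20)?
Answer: -135/113 ≈ -1.1947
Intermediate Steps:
B = 40 (B = -2*(-20) = 40)
T(s) = 0 (T(s) = 2*0 = 0)
p(v) = 2*v
F(D) = D (F(D) = D + D*0 = D + 0 = D)
(F(-10) + B)/(f(-18) + p(-13)) = (-10 + 40)/(-16/(-18) + 2*(-13)) = 30/(-16*(-1/18) - 26) = 30/(8/9 - 26) = 30/(-226/9) = 30*(-9/226) = -135/113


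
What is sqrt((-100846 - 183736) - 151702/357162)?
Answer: I*sqrt(9075667499883933)/178581 ≈ 533.46*I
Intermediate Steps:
sqrt((-100846 - 183736) - 151702/357162) = sqrt(-284582 - 151702*1/357162) = sqrt(-284582 - 75851/178581) = sqrt(-50821013993/178581) = I*sqrt(9075667499883933)/178581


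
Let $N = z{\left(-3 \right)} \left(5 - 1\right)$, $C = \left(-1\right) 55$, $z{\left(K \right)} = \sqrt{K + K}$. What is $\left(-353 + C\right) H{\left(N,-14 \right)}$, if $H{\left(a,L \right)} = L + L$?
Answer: $11424$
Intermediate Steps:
$z{\left(K \right)} = \sqrt{2} \sqrt{K}$ ($z{\left(K \right)} = \sqrt{2 K} = \sqrt{2} \sqrt{K}$)
$C = -55$
$N = 4 i \sqrt{6}$ ($N = \sqrt{2} \sqrt{-3} \left(5 - 1\right) = \sqrt{2} i \sqrt{3} \cdot 4 = i \sqrt{6} \cdot 4 = 4 i \sqrt{6} \approx 9.798 i$)
$H{\left(a,L \right)} = 2 L$
$\left(-353 + C\right) H{\left(N,-14 \right)} = \left(-353 - 55\right) 2 \left(-14\right) = \left(-408\right) \left(-28\right) = 11424$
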